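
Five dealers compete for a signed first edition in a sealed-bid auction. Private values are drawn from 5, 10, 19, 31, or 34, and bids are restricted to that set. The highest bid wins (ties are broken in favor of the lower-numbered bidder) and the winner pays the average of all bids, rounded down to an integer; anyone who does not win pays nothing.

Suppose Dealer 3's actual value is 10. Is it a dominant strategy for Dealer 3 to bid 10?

Consider the case where Dealer 1 bids 5, Dealer 2 bids 10, Dealer 4 bids 5 and Dealer 5 bids 5.
Truthful bid 10: loses, pays 0, utility 0.
Bid 19 instead: wins, pays 8, utility 10 - 8 = 2.
Since 2 > 0, bidding 19 is strictly better here, so truthful bidding is not dominant.

No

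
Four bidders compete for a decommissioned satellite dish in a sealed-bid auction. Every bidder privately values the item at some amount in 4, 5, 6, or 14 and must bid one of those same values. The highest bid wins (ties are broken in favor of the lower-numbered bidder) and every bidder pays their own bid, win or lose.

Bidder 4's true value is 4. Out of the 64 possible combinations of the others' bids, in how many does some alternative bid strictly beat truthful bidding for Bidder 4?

Others bid (4, 4, 4): truth gives -4; bid 5 gives -1 > -4. Violating.
Others bid (4, 4, 5): truth gives -4; bid 6 gives -2 > -4. Violating.
Others bid (4, 5, 4): truth gives -4; bid 6 gives -2 > -4. Violating.
Others bid (4, 5, 5): truth gives -4; bid 6 gives -2 > -4. Violating.
Others bid (4, 4, 6): truth gives -4; no alternative beats it.
Others bid (4, 4, 14): truth gives -4; no alternative beats it.
(Checking all 64 profiles: 8 have a profitable deviation, 56 do not.)

8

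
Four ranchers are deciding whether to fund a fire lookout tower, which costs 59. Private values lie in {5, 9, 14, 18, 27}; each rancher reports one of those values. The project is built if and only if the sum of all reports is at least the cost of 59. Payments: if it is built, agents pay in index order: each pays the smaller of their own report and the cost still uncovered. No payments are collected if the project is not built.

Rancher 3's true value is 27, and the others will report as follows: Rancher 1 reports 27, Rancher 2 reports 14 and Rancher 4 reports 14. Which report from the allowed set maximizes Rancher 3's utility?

5

Report 5: project built, pays 5, utility 27 - 5 = 22.
Report 9: project built, pays 9, utility 27 - 9 = 18.
Report 14: project built, pays 14, utility 27 - 14 = 13.
Report 18: project built, pays 18, utility 27 - 18 = 9.
Report 27: project built, pays 18, utility 27 - 18 = 9.
The best choice is 5 with utility 22.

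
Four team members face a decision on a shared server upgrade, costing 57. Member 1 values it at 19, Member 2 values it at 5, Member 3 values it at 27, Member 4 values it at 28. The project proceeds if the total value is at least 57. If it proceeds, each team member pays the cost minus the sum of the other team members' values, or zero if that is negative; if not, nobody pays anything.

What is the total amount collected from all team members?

11

Total value 79 ≥ cost 57, so it is built.
Member 1: others sum to 60; max(0, 57 - 60) = 0.
Member 2: others sum to 74; max(0, 57 - 74) = 0.
Member 3: others sum to 52; max(0, 57 - 52) = 5.
Member 4: others sum to 51; max(0, 57 - 51) = 6.
Total collected = 0 + 0 + 5 + 6 = 11.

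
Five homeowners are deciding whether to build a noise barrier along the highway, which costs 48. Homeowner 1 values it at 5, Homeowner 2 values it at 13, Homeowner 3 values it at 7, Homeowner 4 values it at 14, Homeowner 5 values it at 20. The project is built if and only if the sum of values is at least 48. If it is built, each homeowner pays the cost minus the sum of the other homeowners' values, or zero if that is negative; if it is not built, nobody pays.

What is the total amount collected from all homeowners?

14

Total value 59 ≥ cost 48, so it is built.
Homeowner 1: others sum to 54; max(0, 48 - 54) = 0.
Homeowner 2: others sum to 46; max(0, 48 - 46) = 2.
Homeowner 3: others sum to 52; max(0, 48 - 52) = 0.
Homeowner 4: others sum to 45; max(0, 48 - 45) = 3.
Homeowner 5: others sum to 39; max(0, 48 - 39) = 9.
Total collected = 0 + 2 + 0 + 3 + 9 = 14.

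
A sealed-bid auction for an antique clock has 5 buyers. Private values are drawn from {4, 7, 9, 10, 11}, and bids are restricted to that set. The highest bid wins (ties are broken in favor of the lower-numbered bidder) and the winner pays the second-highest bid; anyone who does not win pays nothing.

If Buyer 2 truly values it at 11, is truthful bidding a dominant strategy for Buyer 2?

Check each profile of the others' bids and compare truth against every alternative bid.
Others bid (10, 4, 4, 4): truth gives 1, best alternative gives 0.
Others bid (10, 4, 4, 7): truth gives 1, best alternative gives 0.
Others bid (10, 4, 4, 9): truth gives 1, best alternative gives 0.
Others bid (10, 4, 4, 10): truth gives 1, best alternative gives 0.
Others bid (10, 4, 7, 4): truth gives 1, best alternative gives 0.
Others bid (10, 4, 7, 7): truth gives 1, best alternative gives 0.
(Remaining 619 profiles checked similarly; truth is weakly best in each.)
In every case the truthful bid is at least as good as any alternative, so it is a dominant strategy.

Yes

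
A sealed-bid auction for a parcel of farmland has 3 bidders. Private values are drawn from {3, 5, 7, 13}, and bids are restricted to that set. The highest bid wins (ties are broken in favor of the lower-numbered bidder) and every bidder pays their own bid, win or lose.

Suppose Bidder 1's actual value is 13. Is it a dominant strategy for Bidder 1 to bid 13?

No

Consider the case where Bidder 2 bids 3 and Bidder 3 bids 3.
Truthful bid 13: wins, pays 13, utility 13 - 13 = 0.
Bid 3 instead: wins, pays 3, utility 13 - 3 = 10.
Since 10 > 0, bidding 3 is strictly better here, so truthful bidding is not dominant.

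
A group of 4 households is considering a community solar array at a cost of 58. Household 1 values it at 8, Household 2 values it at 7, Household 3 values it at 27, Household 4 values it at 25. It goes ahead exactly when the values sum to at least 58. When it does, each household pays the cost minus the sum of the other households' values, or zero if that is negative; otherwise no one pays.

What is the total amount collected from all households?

34

Total value 67 ≥ cost 58, so it is built.
Household 1: others sum to 59; max(0, 58 - 59) = 0.
Household 2: others sum to 60; max(0, 58 - 60) = 0.
Household 3: others sum to 40; max(0, 58 - 40) = 18.
Household 4: others sum to 42; max(0, 58 - 42) = 16.
Total collected = 0 + 0 + 18 + 16 = 34.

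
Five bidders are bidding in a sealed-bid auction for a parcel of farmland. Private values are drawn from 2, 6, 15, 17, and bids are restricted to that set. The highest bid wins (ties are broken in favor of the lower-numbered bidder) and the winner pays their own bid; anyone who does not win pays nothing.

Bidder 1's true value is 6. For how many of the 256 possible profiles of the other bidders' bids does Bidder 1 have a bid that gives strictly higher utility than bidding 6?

Others bid (2, 2, 2, 2): truth gives 0; bid 2 gives 4 > 0. Violating.
Others bid (2, 2, 2, 6): truth gives 0; no alternative beats it.
Others bid (2, 2, 2, 15): truth gives 0; no alternative beats it.
(Checking all 256 profiles: 1 has a profitable deviation, 255 do not.)

1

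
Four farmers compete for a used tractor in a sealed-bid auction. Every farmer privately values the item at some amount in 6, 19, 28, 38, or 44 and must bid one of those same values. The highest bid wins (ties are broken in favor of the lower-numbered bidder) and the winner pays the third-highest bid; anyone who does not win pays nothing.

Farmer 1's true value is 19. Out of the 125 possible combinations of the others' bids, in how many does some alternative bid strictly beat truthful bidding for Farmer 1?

9

Others bid (6, 6, 28): truth gives 0; bid 28 gives 13 > 0. Violating.
Others bid (6, 6, 38): truth gives 0; bid 38 gives 13 > 0. Violating.
Others bid (6, 6, 44): truth gives 0; bid 44 gives 13 > 0. Violating.
Others bid (6, 28, 6): truth gives 0; bid 28 gives 13 > 0. Violating.
Others bid (6, 6, 6): truth gives 13; no alternative beats it.
Others bid (6, 6, 19): truth gives 13; no alternative beats it.
(Checking all 125 profiles: 9 have a profitable deviation, 116 do not.)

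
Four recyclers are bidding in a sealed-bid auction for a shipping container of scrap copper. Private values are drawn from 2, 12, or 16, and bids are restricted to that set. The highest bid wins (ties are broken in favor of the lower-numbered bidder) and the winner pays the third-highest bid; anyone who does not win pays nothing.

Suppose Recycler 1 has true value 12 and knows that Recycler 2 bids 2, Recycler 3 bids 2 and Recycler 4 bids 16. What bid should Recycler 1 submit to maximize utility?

16

Bid 2: loses, pays 0, utility 0.
Bid 12: loses, pays 0, utility 0.
Bid 16: wins, pays 2, utility 12 - 2 = 10.
The best choice is 16 with utility 10.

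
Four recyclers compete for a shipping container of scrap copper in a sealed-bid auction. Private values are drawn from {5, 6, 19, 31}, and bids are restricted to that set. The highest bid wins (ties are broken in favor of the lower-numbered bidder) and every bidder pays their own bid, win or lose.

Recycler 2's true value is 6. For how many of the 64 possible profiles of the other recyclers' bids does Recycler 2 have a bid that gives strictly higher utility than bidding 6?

60

Others bid (5, 5, 19): truth gives -6; bid 5 gives -5 > -6. Violating.
Others bid (5, 5, 31): truth gives -6; bid 5 gives -5 > -6. Violating.
Others bid (5, 6, 19): truth gives -6; bid 5 gives -5 > -6. Violating.
Others bid (5, 6, 31): truth gives -6; bid 5 gives -5 > -6. Violating.
Others bid (5, 5, 5): truth gives 0; no alternative beats it.
Others bid (5, 5, 6): truth gives 0; no alternative beats it.
(Checking all 64 profiles: 60 have a profitable deviation, 4 do not.)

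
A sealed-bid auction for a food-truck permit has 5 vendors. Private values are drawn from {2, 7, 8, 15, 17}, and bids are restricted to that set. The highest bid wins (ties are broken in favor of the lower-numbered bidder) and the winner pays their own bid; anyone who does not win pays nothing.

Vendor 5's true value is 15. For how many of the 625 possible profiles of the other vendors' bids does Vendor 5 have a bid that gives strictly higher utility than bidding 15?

Others bid (2, 2, 2, 2): truth gives 0; bid 7 gives 8 > 0. Violating.
Others bid (2, 2, 2, 7): truth gives 0; bid 8 gives 7 > 0. Violating.
Others bid (2, 2, 7, 2): truth gives 0; bid 8 gives 7 > 0. Violating.
Others bid (2, 2, 7, 7): truth gives 0; bid 8 gives 7 > 0. Violating.
Others bid (2, 2, 2, 8): truth gives 0; no alternative beats it.
Others bid (2, 2, 2, 15): truth gives 0; no alternative beats it.
(Checking all 625 profiles: 16 have a profitable deviation, 609 do not.)

16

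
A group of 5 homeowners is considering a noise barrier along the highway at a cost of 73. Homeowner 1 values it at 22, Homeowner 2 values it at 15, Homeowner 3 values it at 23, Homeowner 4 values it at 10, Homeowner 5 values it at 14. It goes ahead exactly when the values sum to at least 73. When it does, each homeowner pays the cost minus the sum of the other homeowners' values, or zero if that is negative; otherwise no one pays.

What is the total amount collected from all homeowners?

30

Total value 84 ≥ cost 73, so it is built.
Homeowner 1: others sum to 62; max(0, 73 - 62) = 11.
Homeowner 2: others sum to 69; max(0, 73 - 69) = 4.
Homeowner 3: others sum to 61; max(0, 73 - 61) = 12.
Homeowner 4: others sum to 74; max(0, 73 - 74) = 0.
Homeowner 5: others sum to 70; max(0, 73 - 70) = 3.
Total collected = 11 + 4 + 12 + 0 + 3 = 30.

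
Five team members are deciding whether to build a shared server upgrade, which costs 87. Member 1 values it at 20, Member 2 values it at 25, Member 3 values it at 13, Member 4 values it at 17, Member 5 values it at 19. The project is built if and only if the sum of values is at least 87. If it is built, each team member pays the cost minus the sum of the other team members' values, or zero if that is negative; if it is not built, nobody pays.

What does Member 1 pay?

Total value 94 ≥ cost 87, so the project is built.
The other team members' values sum to 74.
Cost minus that sum is 87 - 74 = 13.

13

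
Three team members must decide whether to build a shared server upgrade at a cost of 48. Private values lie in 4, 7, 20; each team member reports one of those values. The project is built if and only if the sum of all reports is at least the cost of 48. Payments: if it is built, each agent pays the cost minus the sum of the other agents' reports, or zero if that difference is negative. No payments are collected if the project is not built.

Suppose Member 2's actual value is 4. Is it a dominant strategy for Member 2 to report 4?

Check each profile of the others' reports and compare truth against every alternative report.
Others report (4, 4): truth gives 0, best alternative gives 0.
Others report (4, 7): truth gives 0, best alternative gives 0.
Others report (4, 20): truth gives 0, best alternative gives 0.
Others report (7, 4): truth gives 0, best alternative gives 0.
Others report (7, 7): truth gives 0, best alternative gives 0.
Others report (7, 20): truth gives 0, best alternative gives 0.
(Remaining 3 profiles checked similarly; truth is weakly best in each.)
In every case the truthful report is at least as good as any alternative, so it is a dominant strategy.

Yes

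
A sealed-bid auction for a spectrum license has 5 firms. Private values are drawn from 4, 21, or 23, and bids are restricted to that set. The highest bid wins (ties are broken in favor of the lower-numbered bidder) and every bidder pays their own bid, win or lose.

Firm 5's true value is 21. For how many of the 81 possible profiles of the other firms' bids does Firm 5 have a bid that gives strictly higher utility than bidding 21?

Others bid (4, 4, 4, 21): truth gives -21; bid 23 gives -2 > -21. Violating.
Others bid (4, 4, 4, 23): truth gives -21; bid 4 gives -4 > -21. Violating.
Others bid (4, 4, 21, 4): truth gives -21; bid 23 gives -2 > -21. Violating.
Others bid (4, 4, 21, 21): truth gives -21; bid 23 gives -2 > -21. Violating.
Others bid (4, 4, 4, 4): truth gives 0; no alternative beats it.
(Checking all 81 profiles: 80 have a profitable deviation, 1 does not.)

80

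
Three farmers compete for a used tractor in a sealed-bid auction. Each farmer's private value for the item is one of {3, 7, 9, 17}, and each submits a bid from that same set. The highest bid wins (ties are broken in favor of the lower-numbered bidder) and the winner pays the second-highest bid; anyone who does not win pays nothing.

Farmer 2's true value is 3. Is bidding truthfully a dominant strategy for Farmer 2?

Yes

Check each profile of the others' bids and compare truth against every alternative bid.
Others bid (3, 7): truth gives 0, best alternative gives -4.
Others bid (3, 3): truth gives 0, best alternative gives 0.
Others bid (3, 9): truth gives 0, best alternative gives 0.
Others bid (3, 17): truth gives 0, best alternative gives 0.
Others bid (7, 3): truth gives 0, best alternative gives 0.
Others bid (7, 7): truth gives 0, best alternative gives 0.
(Remaining 10 profiles checked similarly; truth is weakly best in each.)
In every case the truthful bid is at least as good as any alternative, so it is a dominant strategy.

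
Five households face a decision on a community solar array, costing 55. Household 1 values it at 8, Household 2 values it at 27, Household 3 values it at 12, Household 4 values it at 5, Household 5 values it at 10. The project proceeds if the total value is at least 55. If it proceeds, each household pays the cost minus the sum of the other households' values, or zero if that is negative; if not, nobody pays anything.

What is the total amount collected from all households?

Total value 62 ≥ cost 55, so it is built.
Household 1: others sum to 54; max(0, 55 - 54) = 1.
Household 2: others sum to 35; max(0, 55 - 35) = 20.
Household 3: others sum to 50; max(0, 55 - 50) = 5.
Household 4: others sum to 57; max(0, 55 - 57) = 0.
Household 5: others sum to 52; max(0, 55 - 52) = 3.
Total collected = 1 + 20 + 5 + 0 + 3 = 29.

29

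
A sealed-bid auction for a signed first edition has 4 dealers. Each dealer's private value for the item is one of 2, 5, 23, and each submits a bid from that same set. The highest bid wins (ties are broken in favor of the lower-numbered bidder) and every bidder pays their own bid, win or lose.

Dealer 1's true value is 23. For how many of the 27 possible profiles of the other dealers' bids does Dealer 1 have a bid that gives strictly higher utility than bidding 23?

Others bid (2, 2, 2): truth gives 0; bid 2 gives 21 > 0. Violating.
Others bid (2, 2, 5): truth gives 0; bid 5 gives 18 > 0. Violating.
Others bid (2, 5, 2): truth gives 0; bid 5 gives 18 > 0. Violating.
Others bid (2, 5, 5): truth gives 0; bid 5 gives 18 > 0. Violating.
Others bid (2, 2, 23): truth gives 0; no alternative beats it.
Others bid (2, 5, 23): truth gives 0; no alternative beats it.
(Checking all 27 profiles: 8 have a profitable deviation, 19 do not.)

8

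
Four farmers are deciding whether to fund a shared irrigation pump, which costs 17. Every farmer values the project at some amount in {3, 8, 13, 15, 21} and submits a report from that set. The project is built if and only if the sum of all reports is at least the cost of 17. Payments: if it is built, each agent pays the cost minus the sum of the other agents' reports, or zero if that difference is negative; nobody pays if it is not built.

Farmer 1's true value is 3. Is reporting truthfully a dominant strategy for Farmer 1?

Yes

Check each profile of the others' reports and compare truth against every alternative report.
Others report (3, 3, 3): truth gives 0, best alternative gives -5.
Others report (3, 3, 13): truth gives 3, best alternative gives 3.
Others report (3, 3, 15): truth gives 3, best alternative gives 3.
Others report (3, 3, 21): truth gives 3, best alternative gives 3.
Others report (3, 8, 8): truth gives 3, best alternative gives 3.
Others report (3, 8, 13): truth gives 3, best alternative gives 3.
(Remaining 119 profiles checked similarly; truth is weakly best in each.)
In every case the truthful report is at least as good as any alternative, so it is a dominant strategy.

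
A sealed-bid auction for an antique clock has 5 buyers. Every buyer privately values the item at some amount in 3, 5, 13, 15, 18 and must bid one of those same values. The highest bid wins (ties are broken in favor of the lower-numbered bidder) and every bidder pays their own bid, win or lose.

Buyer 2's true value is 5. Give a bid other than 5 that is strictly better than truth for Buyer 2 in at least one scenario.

3

Suppose Buyer 1 bids 3, Buyer 3 bids 3, Buyer 4 bids 3 and Buyer 5 bids 13.
Bid 5: loses but pays 5, utility -5.
Bid 3: loses but pays 3, utility -3.
So bidding 3 beats truth here (-3 > -5).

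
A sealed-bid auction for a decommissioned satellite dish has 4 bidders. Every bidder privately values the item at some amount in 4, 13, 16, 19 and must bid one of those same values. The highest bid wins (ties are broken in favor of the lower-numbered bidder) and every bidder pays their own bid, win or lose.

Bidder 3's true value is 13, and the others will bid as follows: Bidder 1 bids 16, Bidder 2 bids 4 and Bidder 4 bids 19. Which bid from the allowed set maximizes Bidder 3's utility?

Bid 4: loses but pays 4, utility -4.
Bid 13: loses but pays 13, utility -13.
Bid 16: loses but pays 16, utility -16.
Bid 19: wins, pays 19, utility 13 - 19 = -6.
The best choice is 4 with utility -4.

4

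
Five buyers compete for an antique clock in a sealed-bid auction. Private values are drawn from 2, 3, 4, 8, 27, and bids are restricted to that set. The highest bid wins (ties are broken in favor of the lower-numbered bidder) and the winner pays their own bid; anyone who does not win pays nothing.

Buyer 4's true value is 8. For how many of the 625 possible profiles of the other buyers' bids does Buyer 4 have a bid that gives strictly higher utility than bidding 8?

24

Others bid (2, 2, 2, 2): truth gives 0; bid 3 gives 5 > 0. Violating.
Others bid (2, 2, 2, 3): truth gives 0; bid 3 gives 5 > 0. Violating.
Others bid (2, 2, 2, 4): truth gives 0; bid 4 gives 4 > 0. Violating.
Others bid (2, 2, 3, 2): truth gives 0; bid 4 gives 4 > 0. Violating.
Others bid (2, 2, 2, 8): truth gives 0; no alternative beats it.
Others bid (2, 2, 2, 27): truth gives 0; no alternative beats it.
(Checking all 625 profiles: 24 have a profitable deviation, 601 do not.)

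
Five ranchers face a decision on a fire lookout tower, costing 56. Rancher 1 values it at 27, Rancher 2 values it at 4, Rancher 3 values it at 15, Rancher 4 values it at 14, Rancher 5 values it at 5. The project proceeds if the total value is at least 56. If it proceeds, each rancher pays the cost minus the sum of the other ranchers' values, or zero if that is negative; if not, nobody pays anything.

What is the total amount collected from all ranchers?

29

Total value 65 ≥ cost 56, so it is built.
Rancher 1: others sum to 38; max(0, 56 - 38) = 18.
Rancher 2: others sum to 61; max(0, 56 - 61) = 0.
Rancher 3: others sum to 50; max(0, 56 - 50) = 6.
Rancher 4: others sum to 51; max(0, 56 - 51) = 5.
Rancher 5: others sum to 60; max(0, 56 - 60) = 0.
Total collected = 18 + 0 + 6 + 5 + 0 = 29.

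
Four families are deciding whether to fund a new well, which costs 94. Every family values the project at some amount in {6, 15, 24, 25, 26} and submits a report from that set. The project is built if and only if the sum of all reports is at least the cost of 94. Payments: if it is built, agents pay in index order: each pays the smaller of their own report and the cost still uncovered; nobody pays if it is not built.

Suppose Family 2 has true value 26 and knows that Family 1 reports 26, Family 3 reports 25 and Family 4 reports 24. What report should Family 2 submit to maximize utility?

24

Report 6: project not built, utility 0.
Report 15: project not built, utility 0.
Report 24: project built, pays 24, utility 26 - 24 = 2.
Report 25: project built, pays 25, utility 26 - 25 = 1.
Report 26: project built, pays 26, utility 26 - 26 = 0.
The best choice is 24 with utility 2.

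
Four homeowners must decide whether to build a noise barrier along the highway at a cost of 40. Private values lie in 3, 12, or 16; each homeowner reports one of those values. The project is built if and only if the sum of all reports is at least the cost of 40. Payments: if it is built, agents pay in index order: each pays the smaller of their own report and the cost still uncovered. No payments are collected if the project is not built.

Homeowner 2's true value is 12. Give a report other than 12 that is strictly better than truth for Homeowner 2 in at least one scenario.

Suppose Homeowner 1 reports 12, Homeowner 3 reports 12 and Homeowner 4 reports 16.
Report 12: project built, pays 12, utility 12 - 12 = 0.
Report 3: project built, pays 3, utility 12 - 3 = 9.
So reporting 3 beats truth here (9 > 0).

3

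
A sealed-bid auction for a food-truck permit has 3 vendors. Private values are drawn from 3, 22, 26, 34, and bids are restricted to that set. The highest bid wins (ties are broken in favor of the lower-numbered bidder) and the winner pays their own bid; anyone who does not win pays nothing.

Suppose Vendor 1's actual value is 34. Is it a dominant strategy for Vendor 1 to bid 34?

Consider the case where Vendor 2 bids 3 and Vendor 3 bids 3.
Truthful bid 34: wins, pays 34, utility 34 - 34 = 0.
Bid 3 instead: wins, pays 3, utility 34 - 3 = 31.
Since 31 > 0, bidding 3 is strictly better here, so truthful bidding is not dominant.

No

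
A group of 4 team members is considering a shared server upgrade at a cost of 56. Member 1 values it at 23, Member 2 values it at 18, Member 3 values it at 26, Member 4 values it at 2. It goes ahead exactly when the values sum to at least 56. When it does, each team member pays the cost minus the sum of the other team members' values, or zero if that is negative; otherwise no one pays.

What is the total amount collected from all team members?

28

Total value 69 ≥ cost 56, so it is built.
Member 1: others sum to 46; max(0, 56 - 46) = 10.
Member 2: others sum to 51; max(0, 56 - 51) = 5.
Member 3: others sum to 43; max(0, 56 - 43) = 13.
Member 4: others sum to 67; max(0, 56 - 67) = 0.
Total collected = 10 + 5 + 13 + 0 = 28.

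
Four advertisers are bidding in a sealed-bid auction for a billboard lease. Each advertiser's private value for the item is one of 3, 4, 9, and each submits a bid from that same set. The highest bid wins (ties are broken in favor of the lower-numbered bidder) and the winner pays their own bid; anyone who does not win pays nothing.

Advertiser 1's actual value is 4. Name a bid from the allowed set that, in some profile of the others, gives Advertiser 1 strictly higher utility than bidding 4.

Suppose Advertiser 2 bids 3, Advertiser 3 bids 3 and Advertiser 4 bids 3.
Bid 4: wins, pays 4, utility 4 - 4 = 0.
Bid 3: wins, pays 3, utility 4 - 3 = 1.
So bidding 3 beats truth here (1 > 0).

3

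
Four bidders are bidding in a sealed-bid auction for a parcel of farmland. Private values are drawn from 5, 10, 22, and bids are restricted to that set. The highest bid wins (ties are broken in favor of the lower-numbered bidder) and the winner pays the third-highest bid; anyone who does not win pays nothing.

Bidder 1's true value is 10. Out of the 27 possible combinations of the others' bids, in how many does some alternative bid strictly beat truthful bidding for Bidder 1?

Others bid (5, 5, 22): truth gives 0; bid 22 gives 5 > 0. Violating.
Others bid (5, 22, 5): truth gives 0; bid 22 gives 5 > 0. Violating.
Others bid (22, 5, 5): truth gives 0; bid 22 gives 5 > 0. Violating.
Others bid (5, 5, 5): truth gives 5; no alternative beats it.
Others bid (5, 5, 10): truth gives 5; no alternative beats it.
(Checking all 27 profiles: 3 have a profitable deviation, 24 do not.)

3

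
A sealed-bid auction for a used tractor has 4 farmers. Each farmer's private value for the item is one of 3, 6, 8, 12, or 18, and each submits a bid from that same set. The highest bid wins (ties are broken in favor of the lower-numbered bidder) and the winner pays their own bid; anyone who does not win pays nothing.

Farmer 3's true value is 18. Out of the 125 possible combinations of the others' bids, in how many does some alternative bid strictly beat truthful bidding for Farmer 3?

Others bid (3, 3, 3): truth gives 0; bid 6 gives 12 > 0. Violating.
Others bid (3, 3, 6): truth gives 0; bid 6 gives 12 > 0. Violating.
Others bid (3, 3, 8): truth gives 0; bid 8 gives 10 > 0. Violating.
Others bid (3, 3, 12): truth gives 0; bid 12 gives 6 > 0. Violating.
Others bid (3, 3, 18): truth gives 0; no alternative beats it.
Others bid (3, 6, 18): truth gives 0; no alternative beats it.
(Checking all 125 profiles: 36 have a profitable deviation, 89 do not.)

36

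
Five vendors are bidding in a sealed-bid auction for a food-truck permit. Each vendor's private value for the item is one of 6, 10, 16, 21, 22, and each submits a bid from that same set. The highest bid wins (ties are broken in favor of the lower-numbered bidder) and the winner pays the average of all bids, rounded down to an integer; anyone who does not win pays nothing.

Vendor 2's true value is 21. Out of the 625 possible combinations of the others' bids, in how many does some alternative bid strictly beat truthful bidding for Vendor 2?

354

Others bid (6, 6, 6, 6): truth gives 12; bid 10 gives 15 > 12. Violating.
Others bid (6, 6, 6, 10): truth gives 12; bid 10 gives 14 > 12. Violating.
Others bid (6, 6, 6, 16): truth gives 10; bid 16 gives 11 > 10. Violating.
Others bid (6, 6, 6, 22): truth gives 0; bid 22 gives 9 > 0. Violating.
Others bid (6, 6, 6, 21): truth gives 9; no alternative beats it.
Others bid (6, 6, 10, 21): truth gives 9; no alternative beats it.
(Checking all 625 profiles: 354 have a profitable deviation, 271 do not.)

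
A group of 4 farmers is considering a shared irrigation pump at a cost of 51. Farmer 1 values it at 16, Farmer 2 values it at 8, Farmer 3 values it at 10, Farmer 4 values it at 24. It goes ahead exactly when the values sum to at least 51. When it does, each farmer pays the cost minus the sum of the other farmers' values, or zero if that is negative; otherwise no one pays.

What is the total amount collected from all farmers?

Total value 58 ≥ cost 51, so it is built.
Farmer 1: others sum to 42; max(0, 51 - 42) = 9.
Farmer 2: others sum to 50; max(0, 51 - 50) = 1.
Farmer 3: others sum to 48; max(0, 51 - 48) = 3.
Farmer 4: others sum to 34; max(0, 51 - 34) = 17.
Total collected = 9 + 1 + 3 + 17 = 30.

30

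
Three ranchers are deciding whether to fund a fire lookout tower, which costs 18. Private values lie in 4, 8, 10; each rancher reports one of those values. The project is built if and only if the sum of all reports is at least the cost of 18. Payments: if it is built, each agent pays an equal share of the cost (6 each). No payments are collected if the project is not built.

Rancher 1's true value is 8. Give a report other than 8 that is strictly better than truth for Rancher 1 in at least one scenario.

Suppose Rancher 2 reports 4 and Rancher 3 reports 4.
Report 8: project not built, utility 0.
Report 10: project built, pays 6, utility 8 - 6 = 2.
So reporting 10 beats truth here (2 > 0).

10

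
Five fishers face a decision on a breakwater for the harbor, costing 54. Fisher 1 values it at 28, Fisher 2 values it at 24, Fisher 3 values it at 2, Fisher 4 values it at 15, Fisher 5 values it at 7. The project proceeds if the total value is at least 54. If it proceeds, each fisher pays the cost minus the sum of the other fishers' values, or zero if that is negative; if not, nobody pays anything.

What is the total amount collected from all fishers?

8

Total value 76 ≥ cost 54, so it is built.
Fisher 1: others sum to 48; max(0, 54 - 48) = 6.
Fisher 2: others sum to 52; max(0, 54 - 52) = 2.
Fisher 3: others sum to 74; max(0, 54 - 74) = 0.
Fisher 4: others sum to 61; max(0, 54 - 61) = 0.
Fisher 5: others sum to 69; max(0, 54 - 69) = 0.
Total collected = 6 + 2 + 0 + 0 + 0 = 8.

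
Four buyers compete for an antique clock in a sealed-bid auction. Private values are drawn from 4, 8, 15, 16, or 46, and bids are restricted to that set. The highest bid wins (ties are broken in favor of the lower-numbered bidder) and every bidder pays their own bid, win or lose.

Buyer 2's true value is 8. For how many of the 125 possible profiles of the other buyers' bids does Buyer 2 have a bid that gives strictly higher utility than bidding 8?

121

Others bid (4, 4, 15): truth gives -8; bid 4 gives -4 > -8. Violating.
Others bid (4, 4, 16): truth gives -8; bid 4 gives -4 > -8. Violating.
Others bid (4, 4, 46): truth gives -8; bid 4 gives -4 > -8. Violating.
Others bid (4, 8, 15): truth gives -8; bid 4 gives -4 > -8. Violating.
Others bid (4, 4, 4): truth gives 0; no alternative beats it.
Others bid (4, 4, 8): truth gives 0; no alternative beats it.
(Checking all 125 profiles: 121 have a profitable deviation, 4 do not.)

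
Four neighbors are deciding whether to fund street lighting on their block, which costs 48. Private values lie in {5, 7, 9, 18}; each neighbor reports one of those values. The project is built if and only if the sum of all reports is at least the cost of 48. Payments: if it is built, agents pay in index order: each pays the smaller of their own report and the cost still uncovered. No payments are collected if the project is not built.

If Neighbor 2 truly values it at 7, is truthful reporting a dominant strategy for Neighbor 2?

Consider the case where Neighbor 1 reports 7, Neighbor 3 reports 18 and Neighbor 4 reports 18.
Truthful report 7: project built, pays 7, utility 7 - 7 = 0.
Report 5 instead: project built, pays 5, utility 7 - 5 = 2.
Since 2 > 0, reporting 5 is strictly better here, so truthful reporting is not dominant.

No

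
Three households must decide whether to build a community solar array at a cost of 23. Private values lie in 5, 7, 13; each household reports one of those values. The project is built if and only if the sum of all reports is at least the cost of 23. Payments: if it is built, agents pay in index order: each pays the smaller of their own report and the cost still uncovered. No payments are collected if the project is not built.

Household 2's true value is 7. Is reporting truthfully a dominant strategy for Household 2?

No

Consider the case where Household 1 reports 5 and Household 3 reports 13.
Truthful report 7: project built, pays 7, utility 7 - 7 = 0.
Report 5 instead: project built, pays 5, utility 7 - 5 = 2.
Since 2 > 0, reporting 5 is strictly better here, so truthful reporting is not dominant.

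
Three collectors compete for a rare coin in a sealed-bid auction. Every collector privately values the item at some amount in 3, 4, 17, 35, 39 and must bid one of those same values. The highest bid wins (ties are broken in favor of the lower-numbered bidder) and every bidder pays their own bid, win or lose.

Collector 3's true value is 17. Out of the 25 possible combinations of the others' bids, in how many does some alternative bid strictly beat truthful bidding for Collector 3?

Others bid (3, 3): truth gives 0; bid 4 gives 13 > 0. Violating.
Others bid (3, 17): truth gives -17; bid 3 gives -3 > -17. Violating.
Others bid (3, 35): truth gives -17; bid 3 gives -3 > -17. Violating.
Others bid (3, 39): truth gives -17; bid 3 gives -3 > -17. Violating.
Others bid (3, 4): truth gives 0; no alternative beats it.
Others bid (4, 3): truth gives 0; no alternative beats it.
(Checking all 25 profiles: 22 have a profitable deviation, 3 do not.)

22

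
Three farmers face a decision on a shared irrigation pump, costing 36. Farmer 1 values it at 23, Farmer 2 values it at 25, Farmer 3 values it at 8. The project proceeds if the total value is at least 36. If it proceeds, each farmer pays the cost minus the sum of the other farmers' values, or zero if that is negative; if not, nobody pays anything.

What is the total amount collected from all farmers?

8

Total value 56 ≥ cost 36, so it is built.
Farmer 1: others sum to 33; max(0, 36 - 33) = 3.
Farmer 2: others sum to 31; max(0, 36 - 31) = 5.
Farmer 3: others sum to 48; max(0, 36 - 48) = 0.
Total collected = 3 + 5 + 0 = 8.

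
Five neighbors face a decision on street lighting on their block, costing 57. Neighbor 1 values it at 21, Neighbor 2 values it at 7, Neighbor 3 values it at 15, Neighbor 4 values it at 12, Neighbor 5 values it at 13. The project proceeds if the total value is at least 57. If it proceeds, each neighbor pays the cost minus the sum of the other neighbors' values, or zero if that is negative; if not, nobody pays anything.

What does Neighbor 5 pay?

2

Total value 68 ≥ cost 57, so the project is built.
The other neighbors' values sum to 55.
Cost minus that sum is 57 - 55 = 2.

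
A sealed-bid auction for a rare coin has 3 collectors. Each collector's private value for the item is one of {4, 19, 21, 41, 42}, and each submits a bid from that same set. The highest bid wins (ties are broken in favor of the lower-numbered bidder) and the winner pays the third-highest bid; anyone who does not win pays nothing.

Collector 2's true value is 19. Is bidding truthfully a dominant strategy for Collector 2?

Consider the case where Collector 1 bids 4 and Collector 3 bids 21.
Truthful bid 19: loses, pays 0, utility 0.
Bid 21 instead: wins, pays 4, utility 19 - 4 = 15.
Since 15 > 0, bidding 21 is strictly better here, so truthful bidding is not dominant.

No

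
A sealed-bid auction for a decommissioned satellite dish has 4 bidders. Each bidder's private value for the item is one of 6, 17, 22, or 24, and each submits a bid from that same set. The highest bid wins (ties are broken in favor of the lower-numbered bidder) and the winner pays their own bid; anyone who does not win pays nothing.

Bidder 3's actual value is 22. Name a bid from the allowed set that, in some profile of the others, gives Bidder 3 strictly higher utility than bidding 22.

Suppose Bidder 1 bids 6, Bidder 2 bids 6 and Bidder 4 bids 6.
Bid 22: wins, pays 22, utility 22 - 22 = 0.
Bid 17: wins, pays 17, utility 22 - 17 = 5.
So bidding 17 beats truth here (5 > 0).

17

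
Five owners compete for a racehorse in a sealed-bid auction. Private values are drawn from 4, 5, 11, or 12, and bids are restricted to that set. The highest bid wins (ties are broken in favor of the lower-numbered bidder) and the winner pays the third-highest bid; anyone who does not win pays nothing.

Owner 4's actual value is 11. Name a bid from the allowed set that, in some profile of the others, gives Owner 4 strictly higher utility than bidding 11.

12

Suppose Owner 1 bids 4, Owner 2 bids 4, Owner 3 bids 4 and Owner 5 bids 12.
Bid 11: loses, pays 0, utility 0.
Bid 12: wins, pays 4, utility 11 - 4 = 7.
So bidding 12 beats truth here (7 > 0).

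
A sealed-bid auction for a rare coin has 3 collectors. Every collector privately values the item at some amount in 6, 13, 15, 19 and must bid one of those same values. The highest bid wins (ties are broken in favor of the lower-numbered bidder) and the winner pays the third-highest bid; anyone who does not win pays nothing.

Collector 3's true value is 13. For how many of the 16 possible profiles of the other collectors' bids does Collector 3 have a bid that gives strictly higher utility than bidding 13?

4

Others bid (6, 13): truth gives 0; bid 15 gives 7 > 0. Violating.
Others bid (6, 15): truth gives 0; bid 19 gives 7 > 0. Violating.
Others bid (13, 6): truth gives 0; bid 15 gives 7 > 0. Violating.
Others bid (15, 6): truth gives 0; bid 19 gives 7 > 0. Violating.
Others bid (6, 6): truth gives 7; no alternative beats it.
Others bid (6, 19): truth gives 0; no alternative beats it.
(Checking all 16 profiles: 4 have a profitable deviation, 12 do not.)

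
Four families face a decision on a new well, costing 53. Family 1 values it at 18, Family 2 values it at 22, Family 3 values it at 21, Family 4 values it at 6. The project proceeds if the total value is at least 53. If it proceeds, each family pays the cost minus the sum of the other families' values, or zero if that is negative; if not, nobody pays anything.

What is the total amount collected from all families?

19

Total value 67 ≥ cost 53, so it is built.
Family 1: others sum to 49; max(0, 53 - 49) = 4.
Family 2: others sum to 45; max(0, 53 - 45) = 8.
Family 3: others sum to 46; max(0, 53 - 46) = 7.
Family 4: others sum to 61; max(0, 53 - 61) = 0.
Total collected = 4 + 8 + 7 + 0 = 19.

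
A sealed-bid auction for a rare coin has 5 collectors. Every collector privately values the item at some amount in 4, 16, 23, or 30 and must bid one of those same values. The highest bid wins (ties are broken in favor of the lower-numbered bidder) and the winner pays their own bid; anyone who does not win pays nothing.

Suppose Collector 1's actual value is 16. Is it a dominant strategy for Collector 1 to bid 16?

No

Consider the case where Collector 2 bids 4, Collector 3 bids 4, Collector 4 bids 4 and Collector 5 bids 4.
Truthful bid 16: wins, pays 16, utility 16 - 16 = 0.
Bid 4 instead: wins, pays 4, utility 16 - 4 = 12.
Since 12 > 0, bidding 4 is strictly better here, so truthful bidding is not dominant.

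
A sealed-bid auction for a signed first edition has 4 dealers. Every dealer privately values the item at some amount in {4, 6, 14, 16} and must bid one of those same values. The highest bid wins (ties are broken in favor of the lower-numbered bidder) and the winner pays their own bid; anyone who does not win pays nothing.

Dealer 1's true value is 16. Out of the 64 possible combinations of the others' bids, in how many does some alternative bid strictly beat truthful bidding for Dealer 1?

27

Others bid (4, 4, 4): truth gives 0; bid 4 gives 12 > 0. Violating.
Others bid (4, 4, 6): truth gives 0; bid 6 gives 10 > 0. Violating.
Others bid (4, 4, 14): truth gives 0; bid 14 gives 2 > 0. Violating.
Others bid (4, 6, 4): truth gives 0; bid 6 gives 10 > 0. Violating.
Others bid (4, 4, 16): truth gives 0; no alternative beats it.
Others bid (4, 6, 16): truth gives 0; no alternative beats it.
(Checking all 64 profiles: 27 have a profitable deviation, 37 do not.)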